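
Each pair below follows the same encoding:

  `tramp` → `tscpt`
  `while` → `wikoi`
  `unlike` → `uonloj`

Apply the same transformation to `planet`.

pmcqiy

In tramp: t→t is +0, r→s is +1, a→c is +2, m→p is +3 — the shift increases by 1 each position. Letter i (0-indexed) is shifted by i+0, so successive shifts are 0, 1, 2, ….
Applying it to planet: p+0=p, l+1=m, a+2=c, n+3=q, e+4=i, t+5=y.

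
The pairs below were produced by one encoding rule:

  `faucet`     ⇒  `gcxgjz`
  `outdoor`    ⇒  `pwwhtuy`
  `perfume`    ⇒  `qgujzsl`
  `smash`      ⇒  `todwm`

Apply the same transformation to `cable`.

dcepj

In faucet: f→g is +1, a→c is +2, u→x is +3, c→g is +4 — the shift increases by 1 each position. The shift increases by 1 at each position, starting from +1: 1, 2, 3, ….
On cable: c+1=d, a+2=c, b+3=e, l+4=p, e+5=j.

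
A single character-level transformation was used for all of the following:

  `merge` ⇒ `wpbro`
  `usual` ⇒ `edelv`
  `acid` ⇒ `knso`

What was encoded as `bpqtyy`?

Shifts by position in merge: pos 0: m→w (+10), pos 1: e→p (+11), pos 2: r→b (+10), pos 3: g→r (+11) — repeating every 2. The shifts repeat in a cycle of length 2: positions 0,1,… shift by +10, +11, then the pattern repeats.
Decoding bpqtyy: b−10=r, p−11=e, q−10=g, t−11=i, y−10=o, y−11=n.

region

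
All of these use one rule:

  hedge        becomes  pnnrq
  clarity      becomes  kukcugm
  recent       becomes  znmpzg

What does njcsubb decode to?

In hedge: h→p is +8, e→n is +9, d→n is +10, g→r is +11 — the shift increases by 1 each position. The shift increases by 1 at each position, starting from +8: 8, 9, 10, ….
Decoding njcsubb: n−8=f, j−9=a, c−10=s, s−11=h, u−12=i, b−13=o, b−14=n.

fashion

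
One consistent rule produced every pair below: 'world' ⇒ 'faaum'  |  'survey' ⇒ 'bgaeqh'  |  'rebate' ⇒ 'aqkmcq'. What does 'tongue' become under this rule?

The shift depends on letter class: consonant w→f is +9, but vowel o→a is +12. The rule splits by letter class: vowels +12, consonants +9.
On tongue: t(cons)+9=c, o(vowel)+12=a, n(cons)+9=w, g(cons)+9=p, u(vowel)+12=g, e(vowel)+12=q.

cawpgq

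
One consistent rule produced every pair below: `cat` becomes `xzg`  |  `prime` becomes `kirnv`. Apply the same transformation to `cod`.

Each letter is replaced by its mirror in the alphabet: a↔z, b↔y, c↔x, and so on (the Atbash cipher).
For cod: c↔x, o↔l, d↔w.

xlw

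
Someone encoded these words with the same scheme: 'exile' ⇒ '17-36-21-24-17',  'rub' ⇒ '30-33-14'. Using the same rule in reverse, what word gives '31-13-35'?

saw

Each letter is replaced by its alphabet position (a=1..z=26) + 12.
Undoing it on 31-13-35: 31→(31−12)÷1=19=s, 13→(13−12)÷1=1=a, 35→(35−12)÷1=23=w.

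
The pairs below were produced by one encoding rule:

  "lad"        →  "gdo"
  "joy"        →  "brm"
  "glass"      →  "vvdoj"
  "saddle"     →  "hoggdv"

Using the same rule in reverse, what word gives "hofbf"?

cycle

The output letters match the input read backwards, each shifted +3: lad reversed is dal. Two steps: reverse the string, then apply a Caesar shift of +3.
Reversing it on hofbf: shift back: h−3=e, o−3=l, f−3=c, b−3=y, f−3=c → elcyc; then reverse → cycle.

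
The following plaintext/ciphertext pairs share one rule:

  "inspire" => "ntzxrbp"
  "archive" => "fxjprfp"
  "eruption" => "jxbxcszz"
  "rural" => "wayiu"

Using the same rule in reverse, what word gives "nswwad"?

import

In inspire: i→n is +5, n→t is +6, s→z is +7, p→x is +8 — the shift increases by 1 each position. The shift increases by 1 at each position, starting from +5: 5, 6, 7, ….
Decoding nswwad: n−5=i, s−6=m, w−7=p, w−8=o, a−9=r, d−10=t.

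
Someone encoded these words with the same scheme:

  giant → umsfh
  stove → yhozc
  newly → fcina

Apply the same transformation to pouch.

xoqkd

g(6)→u(20) and i(8)→m(12) fit y≡9x+18 (mod 26); the inverse of 9 mod 26 is 3. This is an affine cipher: with a=0,…,z=25, each position x becomes (9x+18) mod 26.
On pouch: p(15)→9·15+18≡23=x; o(14)→9·14+18≡14=o; u(20)→9·20+18≡16=q; c(2)→9·2+18≡10=k; h(7)→9·7+18≡3=d (all mod 26).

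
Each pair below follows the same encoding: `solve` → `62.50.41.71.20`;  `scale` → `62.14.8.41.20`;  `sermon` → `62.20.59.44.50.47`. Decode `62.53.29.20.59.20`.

The formula is n = 3×(alphabet index, a=1) + 5.
Decoding 62.53.29.20.59.20: 62→(62−5)÷3=19=s, 53→(53−5)÷3=16=p, 29→(29−5)÷3=8=h, 20→(20−5)÷3=5=e, 59→(59−5)÷3=18=r, 20→(20−5)÷3=5=e.

sphere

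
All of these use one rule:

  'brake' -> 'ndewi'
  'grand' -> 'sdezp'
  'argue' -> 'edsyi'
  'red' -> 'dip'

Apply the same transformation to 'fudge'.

The shift depends on letter class: consonant b→n is +12, but vowel a→e is +4. Two shifts are in play — +4 for a/e/i/o/u, +12 for every other letter.
Applying it to fudge: f(cons)+12=r, u(vowel)+4=y, d(cons)+12=p, g(cons)+12=s, e(vowel)+4=i.

rypsi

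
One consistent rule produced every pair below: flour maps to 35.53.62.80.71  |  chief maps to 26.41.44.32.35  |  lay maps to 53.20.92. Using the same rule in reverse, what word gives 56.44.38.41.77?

f(#6)→35 and l(#12)→53: differences scale by 3, so n = 3·pos + 17. The formula is n = 3×(alphabet index, a=1) + 17.
Reversing it on 56.44.38.41.77: 56→(56−17)÷3=13=m, 44→(44−17)÷3=9=i, 38→(38−17)÷3=7=g, 41→(41−17)÷3=8=h, 77→(77−17)÷3=20=t.

might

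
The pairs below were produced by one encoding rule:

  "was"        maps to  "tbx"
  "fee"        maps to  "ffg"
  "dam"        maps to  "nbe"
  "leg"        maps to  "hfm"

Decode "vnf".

Read the word backwards and shift each letter +1.
Reversing it on vnf: shift back: v−1=u, n−1=m, f−1=e → ume; then reverse → emu.

emu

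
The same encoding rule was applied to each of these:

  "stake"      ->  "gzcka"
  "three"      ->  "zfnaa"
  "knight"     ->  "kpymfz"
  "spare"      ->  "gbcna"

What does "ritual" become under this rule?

s(18)→g(6) and t(19)→z(25) fit y≡19x+2 (mod 26); the inverse of 19 mod 26 is 11. This is an affine cipher: with a=0,…,z=25, each position x becomes (19x+2) mod 26.
On ritual: r(17)→19·17+2≡13=n; i(8)→19·8+2≡24=y; t(19)→19·19+2≡25=z; u(20)→19·20+2≡18=s; a(0)→19·0+2≡2=c; l(11)→19·11+2≡3=d (all mod 26).

nyzscd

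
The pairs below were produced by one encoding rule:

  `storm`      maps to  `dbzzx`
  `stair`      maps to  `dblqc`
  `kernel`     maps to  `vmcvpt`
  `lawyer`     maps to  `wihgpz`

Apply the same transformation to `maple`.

Shifts by position in storm: pos 0: s→d (+11), pos 1: t→b (+8), pos 2: o→z (+11), pos 3: r→z (+8) — repeating every 2. A repeating key of period 2 is used — shifts +11, +8 over and over.
For maple: m+11=x, a+8=i, p+11=a, l+8=t, e+11=p.

xiatp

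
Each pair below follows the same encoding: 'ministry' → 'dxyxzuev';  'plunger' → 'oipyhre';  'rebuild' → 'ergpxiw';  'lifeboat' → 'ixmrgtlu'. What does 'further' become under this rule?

This is an affine cipher: with a=0,…,z=25, each position x becomes (21x+11) mod 26.
For further: f(5)→21·5+11≡12=m; u(20)→21·20+11≡15=p; r(17)→21·17+11≡4=e; t(19)→21·19+11≡20=u; h(7)→21·7+11≡2=c; e(4)→21·4+11≡17=r; r(17)→21·17+11≡4=e (all mod 26).

mpeucre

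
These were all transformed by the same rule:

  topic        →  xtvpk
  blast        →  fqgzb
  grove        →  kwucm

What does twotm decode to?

prime

In topic: t→x is +4, o→t is +5, p→v is +6, i→p is +7 — the shift increases by 1 each position. Letter i (0-indexed) is shifted by i+4, so successive shifts are 4, 5, 6, ….
Reversing it on twotm: t−4=p, w−5=r, o−6=i, t−7=m, m−8=e.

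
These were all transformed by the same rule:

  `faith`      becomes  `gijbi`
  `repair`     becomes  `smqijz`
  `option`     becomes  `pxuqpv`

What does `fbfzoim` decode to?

eternal

A repeating key of period 2 is used — shifts +1, +8 over and over.
Undoing it on fbfzoim: f−1=e, b−8=t, f−1=e, z−8=r, o−1=n, i−8=a, m−1=l.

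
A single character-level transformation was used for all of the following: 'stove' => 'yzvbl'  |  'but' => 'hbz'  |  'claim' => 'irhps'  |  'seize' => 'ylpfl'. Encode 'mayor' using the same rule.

Vowels shift forward by 7 and consonants shift forward by 6.
For mayor: m(cons)+6=s, a(vowel)+7=h, y(cons)+6=e, o(vowel)+7=v, r(cons)+6=x.

shevx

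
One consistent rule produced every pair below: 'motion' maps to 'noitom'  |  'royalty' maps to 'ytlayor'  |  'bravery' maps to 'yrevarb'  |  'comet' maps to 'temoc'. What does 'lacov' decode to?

The output letters match the input read backwards: motion reversed is noitom. The word is simply reversed.
Decoding lacov: then reverse → vocal.

vocal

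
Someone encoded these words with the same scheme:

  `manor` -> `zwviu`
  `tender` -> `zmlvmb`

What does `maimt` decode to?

lease

The word is reversed, then every letter is shifted forward by 8.
Undoing it on maimt: shift back: m−8=e, a−8=s, i−8=a, m−8=e, t−8=l → esael; then reverse → lease.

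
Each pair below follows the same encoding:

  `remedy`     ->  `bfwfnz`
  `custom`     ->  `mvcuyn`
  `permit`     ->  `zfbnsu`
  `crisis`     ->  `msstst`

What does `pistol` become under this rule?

Shifts by position in remedy: pos 0: r→b (+10), pos 1: e→f (+1), pos 2: m→w (+10), pos 3: e→f (+1) — repeating every 2. A repeating key of period 2 is used — shifts +10, +1 over and over.
On pistol: p+10=z, i+1=j, s+10=c, t+1=u, o+10=y, l+1=m.

zjcuym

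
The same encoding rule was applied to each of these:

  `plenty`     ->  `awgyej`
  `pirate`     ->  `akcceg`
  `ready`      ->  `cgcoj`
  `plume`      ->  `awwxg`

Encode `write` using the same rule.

hckeg

The shift depends on letter class: consonant p→a is +11, but vowel e→g is +2. Vowels shift forward by 2 and consonants shift forward by 11.
For write: w(cons)+11=h, r(cons)+11=c, i(vowel)+2=k, t(cons)+11=e, e(vowel)+2=g.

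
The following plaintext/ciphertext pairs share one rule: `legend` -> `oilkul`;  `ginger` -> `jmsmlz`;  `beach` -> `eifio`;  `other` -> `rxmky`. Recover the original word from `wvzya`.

In legend: l→o is +3, e→i is +4, g→l is +5, e→k is +6 — the shift increases by 1 each position. The shift increases by 1 at each position, starting from +3: 3, 4, 5, ….
Reversing it on wvzya: w−3=t, v−4=r, z−5=u, y−6=s, a−7=t.

trust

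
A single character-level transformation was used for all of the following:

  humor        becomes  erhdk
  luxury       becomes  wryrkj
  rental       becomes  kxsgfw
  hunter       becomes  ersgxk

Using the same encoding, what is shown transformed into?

This is an affine cipher: with a=0,…,z=25, each position x becomes (11x+5) mod 26.
For shown: s(18)→11·18+5≡21=v; h(7)→11·7+5≡4=e; o(14)→11·14+5≡3=d; w(22)→11·22+5≡13=n; n(13)→11·13+5≡18=s (all mod 26).

vedns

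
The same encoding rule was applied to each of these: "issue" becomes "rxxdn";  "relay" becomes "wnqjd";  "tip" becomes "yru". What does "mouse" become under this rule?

rxdxn

Vowels shift forward by 9 and consonants shift forward by 5.
Applying it to mouse: m(cons)+5=r, o(vowel)+9=x, u(vowel)+9=d, s(cons)+5=x, e(vowel)+9=n.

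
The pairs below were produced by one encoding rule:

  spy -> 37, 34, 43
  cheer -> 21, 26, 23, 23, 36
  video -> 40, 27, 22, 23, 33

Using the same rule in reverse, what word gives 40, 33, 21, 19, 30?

s is letter #19 and maps to 37: an offset of 18. Letters become their 1-based position plus 18 (so a→19, b→20, …).
Decoding 40, 33, 21, 19, 30: 40→(40−18)÷1=22=v, 33→(33−18)÷1=15=o, 21→(21−18)÷1=3=c, 19→(19−18)÷1=1=a, 30→(30−18)÷1=12=l.

vocal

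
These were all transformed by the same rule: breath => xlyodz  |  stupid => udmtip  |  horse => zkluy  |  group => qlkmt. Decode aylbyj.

kernel

b(1)→x(23) and r(17)→l(11) fit y≡9x+14 (mod 26); the inverse of 9 mod 26 is 3. Each letter's alphabet position (a=0..z=25) is mapped through 9·x+14 mod 26 — an affine cipher.
Reversing it on aylbyj: a(0)→3·(0−14)≡10=k; y(24)→3·(24−14)≡4=e; l(11)→3·(11−14)≡17=r; b(1)→3·(1−14)≡13=n; y(24)→3·(24−14)≡4=e; j(9)→3·(9−14)≡11=l (all mod 26).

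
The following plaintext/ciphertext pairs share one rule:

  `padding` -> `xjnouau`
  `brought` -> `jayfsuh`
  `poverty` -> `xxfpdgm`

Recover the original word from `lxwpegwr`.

In padding: p→x is +8, a→j is +9, d→n is +10, d→o is +11 — the shift increases by 1 each position. Each letter shifts forward by (position + 8), i.e. 8, 9, 10, … — the shift grows by one for each successive letter.
Decoding lxwpegwr: l−8=d, x−9=o, w−10=m, p−11=e, e−12=s, g−13=t, w−14=i, r−15=c.

domestic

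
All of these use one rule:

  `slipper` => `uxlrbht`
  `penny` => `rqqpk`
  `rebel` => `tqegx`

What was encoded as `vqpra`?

tempo

It's a Vigenère-style cipher with numeric key [2,12,3]: position i shifts by key[i mod 3].
Decoding vqpra: v−2=t, q−12=e, p−3=m, r−2=p, a−12=o.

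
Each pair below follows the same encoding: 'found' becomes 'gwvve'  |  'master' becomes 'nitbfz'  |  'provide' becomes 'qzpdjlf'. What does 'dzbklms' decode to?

cracker

It's a Vigenère-style cipher with numeric key [1,8]: position i shifts by key[i mod 2].
Undoing it on dzbklms: d−1=c, z−8=r, b−1=a, k−8=c, l−1=k, m−8=e, s−1=r.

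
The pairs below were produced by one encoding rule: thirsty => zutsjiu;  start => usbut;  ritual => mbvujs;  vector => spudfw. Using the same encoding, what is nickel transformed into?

mfldjo

The output letters match the input read backwards, each shifted +1: thirsty reversed is ytsriht. The word is reversed, then every letter is shifted forward by 1.
For nickel: reverse → lekcin; then shift: l+1=m, e+1=f, k+1=l, c+1=d, i+1=j, n+1=o.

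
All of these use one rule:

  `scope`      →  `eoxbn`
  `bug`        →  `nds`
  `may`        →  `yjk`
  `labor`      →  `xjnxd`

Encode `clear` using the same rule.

Vowels shift forward by 9 and consonants shift forward by 12.
Applying it to clear: c(cons)+12=o, l(cons)+12=x, e(vowel)+9=n, a(vowel)+9=j, r(cons)+12=d.

oxnjd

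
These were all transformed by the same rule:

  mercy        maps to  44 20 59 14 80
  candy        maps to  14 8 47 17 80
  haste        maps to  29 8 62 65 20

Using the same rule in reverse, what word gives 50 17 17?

odd

m(#13)→44 and e(#5)→20: differences scale by 3, so n = 3·pos + 5. Each letter becomes 3×(its alphabet position, a=1..z=26) + 5.
Reversing it on 50 17 17: 50→(50−5)÷3=15=o, 17→(17−5)÷3=4=d, 17→(17−5)÷3=4=d.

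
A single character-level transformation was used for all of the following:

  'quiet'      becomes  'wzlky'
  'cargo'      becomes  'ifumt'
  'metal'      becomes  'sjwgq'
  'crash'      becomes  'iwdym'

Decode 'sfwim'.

match

Shifts by position in quiet: pos 0: q→w (+6), pos 1: u→z (+5), pos 2: i→l (+3), pos 3: e→k (+6), pos 4: t→y (+5) — repeating every 3. The shifts repeat in a cycle of length 3: positions 0,1,… shift by +6, +5, +3, then the pattern repeats.
Decoding sfwim: s−6=m, f−5=a, w−3=t, i−6=c, m−5=h.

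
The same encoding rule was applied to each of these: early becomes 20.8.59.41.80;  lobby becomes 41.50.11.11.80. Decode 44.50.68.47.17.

mound

e(#5)→20 and a(#1)→8: differences scale by 3, so n = 3·pos + 5. Each letter becomes 3×(its alphabet position, a=1..z=26) + 5.
Decoding 44.50.68.47.17: 44→(44−5)÷3=13=m, 50→(50−5)÷3=15=o, 68→(68−5)÷3=21=u, 47→(47−5)÷3=14=n, 17→(17−5)÷3=4=d.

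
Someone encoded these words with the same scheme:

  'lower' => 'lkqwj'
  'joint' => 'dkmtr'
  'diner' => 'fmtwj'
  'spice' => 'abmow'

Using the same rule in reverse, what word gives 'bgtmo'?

panic

l(11)→l(11) and o(14)→k(10) fit y≡17x+6 (mod 26); the inverse of 17 mod 26 is 23. Each letter's alphabet position (a=0..z=25) is mapped through 17·x+6 mod 26 — an affine cipher.
Reversing it on bgtmo: b(1)→23·(1−6)≡15=p; g(6)→23·(6−6)≡0=a; t(19)→23·(19−6)≡13=n; m(12)→23·(12−6)≡8=i; o(14)→23·(14−6)≡2=c (all mod 26).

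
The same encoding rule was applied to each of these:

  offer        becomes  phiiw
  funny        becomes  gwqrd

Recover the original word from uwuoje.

In offer: o→p is +1, f→h is +2, f→i is +3, e→i is +4 — the shift increases by 1 each position. The shift increases by 1 at each position, starting from +1: 1, 2, 3, ….
Undoing it on uwuoje: u−1=t, w−2=u, u−3=r, o−4=k, j−5=e, e−6=y.

turkey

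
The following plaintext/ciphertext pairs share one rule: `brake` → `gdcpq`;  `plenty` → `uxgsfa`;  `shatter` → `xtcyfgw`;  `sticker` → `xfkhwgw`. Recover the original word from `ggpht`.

bunch

Shifts by position in brake: pos 0: b→g (+5), pos 1: r→d (+12), pos 2: a→c (+2), pos 3: k→p (+5), pos 4: e→q (+12) — repeating every 3. It's a Vigenère-style cipher with numeric key [5,12,2]: position i shifts by key[i mod 3].
Decoding ggpht: g−5=b, g−12=u, p−2=n, h−5=c, t−12=h.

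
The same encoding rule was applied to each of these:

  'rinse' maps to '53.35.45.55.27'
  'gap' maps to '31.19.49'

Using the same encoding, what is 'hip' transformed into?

33.35.49

r(#18)→53 and i(#9)→35: differences scale by 2, so n = 2·pos + 17. With a=1..z=26, the number is 2·pos + 17.
For hip: h=8→33, i=9→35, p=16→49.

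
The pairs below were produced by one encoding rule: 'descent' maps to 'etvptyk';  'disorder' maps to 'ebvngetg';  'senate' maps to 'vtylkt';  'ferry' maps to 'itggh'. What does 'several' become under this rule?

d(3)→e(4) and e(4)→t(19) fit y≡15x+11 (mod 26); the inverse of 15 mod 26 is 7. Each letter's alphabet position (a=0..z=25) is mapped through 15·x+11 mod 26 — an affine cipher.
On several: s(18)→15·18+11≡21=v; e(4)→15·4+11≡19=t; v(21)→15·21+11≡14=o; e(4)→15·4+11≡19=t; r(17)→15·17+11≡6=g; a(0)→15·0+11≡11=l; l(11)→15·11+11≡20=u (all mod 26).

vtotglu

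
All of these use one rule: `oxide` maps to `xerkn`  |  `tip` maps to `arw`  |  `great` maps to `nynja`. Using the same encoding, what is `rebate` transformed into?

ynijan

The shift depends on letter class: consonant x→e is +7, but vowel o→x is +9. The rule splits by letter class: vowels +9, consonants +7.
On rebate: r(cons)+7=y, e(vowel)+9=n, b(cons)+7=i, a(vowel)+9=j, t(cons)+7=a, e(vowel)+9=n.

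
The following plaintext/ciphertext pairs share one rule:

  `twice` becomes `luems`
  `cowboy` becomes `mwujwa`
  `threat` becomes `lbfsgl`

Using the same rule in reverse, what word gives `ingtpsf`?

Each letter's alphabet position (a=0..z=25) is mapped through 3·x+6 mod 26 — an affine cipher.
Reversing it on ingtpsf: i(8)→9·(8−6)≡18=s; n(13)→9·(13−6)≡11=l; g(6)→9·(6−6)≡0=a; t(19)→9·(19−6)≡13=n; p(15)→9·(15−6)≡3=d; s(18)→9·(18−6)≡4=e; f(5)→9·(5−6)≡17=r (all mod 26).

slander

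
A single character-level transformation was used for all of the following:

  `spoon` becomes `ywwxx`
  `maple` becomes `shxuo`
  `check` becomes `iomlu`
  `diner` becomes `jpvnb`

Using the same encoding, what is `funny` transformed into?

In spoon: s→y is +6, p→w is +7, o→w is +8, o→x is +9 — the shift increases by 1 each position. Letter i (0-indexed) is shifted by i+6, so successive shifts are 6, 7, 8, ….
On funny: f+6=l, u+7=b, n+8=v, n+9=w, y+10=i.

lbvwi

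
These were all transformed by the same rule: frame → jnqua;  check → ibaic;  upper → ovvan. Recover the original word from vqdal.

panel

Each letter's alphabet position (a=0..z=25) is mapped through 9·x+16 mod 26 — an affine cipher.
Undoing it on vqdal: v(21)→3·(21−16)≡15=p; q(16)→3·(16−16)≡0=a; d(3)→3·(3−16)≡13=n; a(0)→3·(0−16)≡4=e; l(11)→3·(11−16)≡11=l (all mod 26).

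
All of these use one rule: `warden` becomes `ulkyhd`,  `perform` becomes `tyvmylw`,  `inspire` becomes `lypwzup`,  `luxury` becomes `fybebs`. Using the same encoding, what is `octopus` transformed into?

The word is reversed, then every letter is shifted forward by 7.
Applying it to octopus: reverse → supotco; then shift: s+7=z, u+7=b, p+7=w, o+7=v, t+7=a, c+7=j, o+7=v.

zbwvajv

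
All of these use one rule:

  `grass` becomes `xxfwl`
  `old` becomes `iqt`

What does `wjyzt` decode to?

The output letters match the input read backwards, each shifted +5: grass reversed is ssarg. Two steps: reverse the string, then apply a Caesar shift of +5.
Undoing it on wjyzt: shift back: w−5=r, j−5=e, y−5=t, z−5=u, t−5=o → retuo; then reverse → outer.

outer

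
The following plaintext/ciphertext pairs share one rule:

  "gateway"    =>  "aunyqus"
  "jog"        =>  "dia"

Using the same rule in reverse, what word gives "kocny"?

This is a Caesar cipher with shift 20.
Undoing it on kocny: k−20=q, o−20=u, c−20=i, n−20=t, y−20=e.

quite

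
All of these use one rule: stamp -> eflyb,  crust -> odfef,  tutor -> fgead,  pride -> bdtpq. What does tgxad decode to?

humor

Shifts by position in stamp: pos 0: s→e (+12), pos 1: t→f (+12), pos 2: a→l (+11), pos 3: m→y (+12), pos 4: p→b (+12) — repeating every 3. The shifts repeat in a cycle of length 3: positions 0,1,… shift by +12, +12, +11, then the pattern repeats.
Reversing it on tgxad: t−12=h, g−12=u, x−11=m, a−12=o, d−12=r.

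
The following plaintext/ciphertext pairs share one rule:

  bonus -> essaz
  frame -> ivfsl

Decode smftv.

piano

In bonus: b→e is +3, o→s is +4, n→s is +5, u→a is +6 — the shift increases by 1 each position. The shift increases by 1 at each position, starting from +3: 3, 4, 5, ….
Undoing it on smftv: s−3=p, m−4=i, f−5=a, t−6=n, v−7=o.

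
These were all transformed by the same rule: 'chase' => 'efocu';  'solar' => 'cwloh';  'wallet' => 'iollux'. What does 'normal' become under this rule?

c(2)→e(4) and h(7)→f(5) fit y≡21x+14 (mod 26); the inverse of 21 mod 26 is 5. This is an affine cipher: with a=0,…,z=25, each position x becomes (21x+14) mod 26.
Applying it to normal: n(13)→21·13+14≡1=b; o(14)→21·14+14≡22=w; r(17)→21·17+14≡7=h; m(12)→21·12+14≡6=g; a(0)→21·0+14≡14=o; l(11)→21·11+14≡11=l (all mod 26).

bwhgol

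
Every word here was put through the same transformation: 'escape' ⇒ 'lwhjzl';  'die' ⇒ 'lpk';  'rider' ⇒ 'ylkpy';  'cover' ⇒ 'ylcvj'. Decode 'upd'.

win

Read the word backwards and shift each letter +7.
Undoing it on upd: shift back: u−7=n, p−7=i, d−7=w → niw; then reverse → win.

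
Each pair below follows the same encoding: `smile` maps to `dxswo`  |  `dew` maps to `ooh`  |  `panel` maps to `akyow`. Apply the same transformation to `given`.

The shift depends on letter class: consonant s→d is +11, but vowel i→s is +10. Vowels shift forward by 10 and consonants shift forward by 11.
For given: g(cons)+11=r, i(vowel)+10=s, v(cons)+11=g, e(vowel)+10=o, n(cons)+11=y.

rsgoy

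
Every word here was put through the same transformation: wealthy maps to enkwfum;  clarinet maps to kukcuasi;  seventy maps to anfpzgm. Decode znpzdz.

reform

Each letter shifts forward by (position + 8), i.e. 8, 9, 10, … — the shift grows by one for each successive letter.
Decoding znpzdz: z−8=r, n−9=e, p−10=f, z−11=o, d−12=r, z−13=m.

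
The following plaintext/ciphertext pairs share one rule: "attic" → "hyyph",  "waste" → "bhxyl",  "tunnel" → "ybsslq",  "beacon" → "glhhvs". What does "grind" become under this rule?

The shift depends on letter class: consonant t→y is +5, but vowel a→h is +7. Vowels shift forward by 7 and consonants shift forward by 5.
For grind: g(cons)+5=l, r(cons)+5=w, i(vowel)+7=p, n(cons)+5=s, d(cons)+5=i.

lwpsi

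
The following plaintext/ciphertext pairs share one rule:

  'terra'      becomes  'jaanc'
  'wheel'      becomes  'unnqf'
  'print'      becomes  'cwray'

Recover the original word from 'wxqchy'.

Two steps: reverse the string, then apply a Caesar shift of +9.
Undoing it on wxqchy: shift back: w−9=n, x−9=o, q−9=h, c−9=t, h−9=y, y−9=p → nohtyp; then reverse → python.

python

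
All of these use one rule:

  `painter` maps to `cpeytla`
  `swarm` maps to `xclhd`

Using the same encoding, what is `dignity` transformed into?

jetyrto

The output letters match the input read backwards, each shifted +11: painter reversed is retniap. The word is reversed, then every letter is shifted forward by 11.
Applying it to dignity: reverse → ytingid; then shift: y+11=j, t+11=e, i+11=t, n+11=y, g+11=r, i+11=t, d+11=o.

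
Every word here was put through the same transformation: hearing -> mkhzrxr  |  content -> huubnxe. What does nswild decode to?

In hearing: h→m is +5, e→k is +6, a→h is +7, r→z is +8 — the shift increases by 1 each position. The shift increases by 1 at each position, starting from +5: 5, 6, 7, ….
Decoding nswild: n−5=i, s−6=m, w−7=p, i−8=a, l−9=c, d−10=t.

impact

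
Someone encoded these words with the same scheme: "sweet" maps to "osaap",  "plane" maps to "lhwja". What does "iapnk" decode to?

Compare letters: s→o is +22, w→s is +22, e→a is +22 — a constant shift. This is a Caesar cipher with shift 22.
Reversing it on iapnk: i−22=m, a−22=e, p−22=t, n−22=r, k−22=o.

metro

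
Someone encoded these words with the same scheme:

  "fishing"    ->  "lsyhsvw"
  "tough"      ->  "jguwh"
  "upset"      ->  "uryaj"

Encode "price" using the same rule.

rnsea

f(5)→l(11) and i(8)→s(18) fit y≡11x+8 (mod 26); the inverse of 11 mod 26 is 19. Each letter's alphabet position (a=0..z=25) is mapped through 11·x+8 mod 26 — an affine cipher.
For price: p(15)→11·15+8≡17=r; r(17)→11·17+8≡13=n; i(8)→11·8+8≡18=s; c(2)→11·2+8≡4=e; e(4)→11·4+8≡0=a (all mod 26).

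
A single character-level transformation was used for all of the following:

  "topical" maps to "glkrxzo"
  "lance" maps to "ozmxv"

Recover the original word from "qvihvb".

jersey

Each pair mirrors across the alphabet (t↔g, o↔l, p↔k): positions sum to 25. Letters are reflected about the middle of the alphabet (position → 25−position): Atbash.
Decoding qvihvb: q↔j, v↔e, i↔r, h↔s, v↔e, b↔y.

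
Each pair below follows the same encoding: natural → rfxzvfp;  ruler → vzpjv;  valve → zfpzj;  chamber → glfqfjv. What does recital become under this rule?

The shift depends on letter class: consonant n→r is +4, but vowel a→f is +5. Vowels shift forward by 5 and consonants shift forward by 4.
For recital: r(cons)+4=v, e(vowel)+5=j, c(cons)+4=g, i(vowel)+5=n, t(cons)+4=x, a(vowel)+5=f, l(cons)+4=p.

vjgnxfp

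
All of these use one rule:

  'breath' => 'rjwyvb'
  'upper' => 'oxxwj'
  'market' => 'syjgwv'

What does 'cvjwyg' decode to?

streak

b(1)→r(17) and r(17)→j(9) fit y≡19x+24 (mod 26); the inverse of 19 mod 26 is 11. Treating letters as 0–25, the rule is x ↦ 19x + 24 (mod 26).
Undoing it on cvjwyg: c(2)→11·(2−24)≡18=s; v(21)→11·(21−24)≡19=t; j(9)→11·(9−24)≡17=r; w(22)→11·(22−24)≡4=e; y(24)→11·(24−24)≡0=a; g(6)→11·(6−24)≡10=k (all mod 26).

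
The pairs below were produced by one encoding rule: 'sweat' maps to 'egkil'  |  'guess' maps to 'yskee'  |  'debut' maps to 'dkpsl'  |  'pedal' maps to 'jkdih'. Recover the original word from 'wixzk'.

s(18)→e(4) and w(22)→g(6) fit y≡7x+8 (mod 26); the inverse of 7 mod 26 is 15. Treating letters as 0–25, the rule is x ↦ 7x + 8 (mod 26).
Undoing it on wixzk: w(22)→15·(22−8)≡2=c; i(8)→15·(8−8)≡0=a; x(23)→15·(23−8)≡17=r; z(25)→15·(25−8)≡21=v; k(10)→15·(10−8)≡4=e (all mod 26).

carve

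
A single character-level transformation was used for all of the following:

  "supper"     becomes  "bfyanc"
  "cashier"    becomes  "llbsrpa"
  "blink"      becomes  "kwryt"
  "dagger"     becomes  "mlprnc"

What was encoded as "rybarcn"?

Shifts by position in supper: pos 0: s→b (+9), pos 1: u→f (+11), pos 2: p→y (+9), pos 3: p→a (+11) — repeating every 2. The shifts repeat in a cycle of length 2: positions 0,1,… shift by +9, +11, then the pattern repeats.
Undoing it on rybarcn: r−9=i, y−11=n, b−9=s, a−11=p, r−9=i, c−11=r, n−9=e.

inspire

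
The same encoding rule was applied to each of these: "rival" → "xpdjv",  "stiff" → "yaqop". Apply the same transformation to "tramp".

zyivz

In rival: r→x is +6, i→p is +7, v→d is +8, a→j is +9 — the shift increases by 1 each position. Each letter shifts forward by (position + 6), i.e. 6, 7, 8, … — the shift grows by one for each successive letter.
Applying it to tramp: t+6=z, r+7=y, a+8=i, m+9=v, p+10=z.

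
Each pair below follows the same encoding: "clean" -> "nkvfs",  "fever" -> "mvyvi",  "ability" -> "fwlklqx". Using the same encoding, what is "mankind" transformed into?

bfstlse

c(2)→n(13) and l(11)→k(10) fit y≡17x+5 (mod 26); the inverse of 17 mod 26 is 23. This is an affine cipher: with a=0,…,z=25, each position x becomes (17x+5) mod 26.
Applying it to mankind: m(12)→17·12+5≡1=b; a(0)→17·0+5≡5=f; n(13)→17·13+5≡18=s; k(10)→17·10+5≡19=t; i(8)→17·8+5≡11=l; n(13)→17·13+5≡18=s; d(3)→17·3+5≡4=e (all mod 26).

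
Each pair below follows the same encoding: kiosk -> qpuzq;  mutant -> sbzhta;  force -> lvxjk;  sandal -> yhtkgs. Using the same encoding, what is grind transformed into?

myouj

The shifts repeat in a cycle of length 2: positions 0,1,… shift by +6, +7, then the pattern repeats.
For grind: g+6=m, r+7=y, i+6=o, n+7=u, d+6=j.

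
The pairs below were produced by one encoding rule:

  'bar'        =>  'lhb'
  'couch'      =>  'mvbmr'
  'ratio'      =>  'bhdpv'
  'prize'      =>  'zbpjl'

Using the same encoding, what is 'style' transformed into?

The rule splits by letter class: vowels +7, consonants +10.
On style: s(cons)+10=c, t(cons)+10=d, y(cons)+10=i, l(cons)+10=v, e(vowel)+7=l.

cdivl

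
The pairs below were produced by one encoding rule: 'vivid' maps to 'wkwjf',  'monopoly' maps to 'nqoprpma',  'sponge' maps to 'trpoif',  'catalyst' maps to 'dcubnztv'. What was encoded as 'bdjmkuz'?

ability

Shifts by position in vivid: pos 0: v→w (+1), pos 1: i→k (+2), pos 2: v→w (+1), pos 3: i→j (+1), pos 4: d→f (+2) — repeating every 3. A repeating key of period 3 is used — shifts +1, +2, +1 over and over.
Reversing it on bdjmkuz: b−1=a, d−2=b, j−1=i, m−1=l, k−2=i, u−1=t, z−1=y.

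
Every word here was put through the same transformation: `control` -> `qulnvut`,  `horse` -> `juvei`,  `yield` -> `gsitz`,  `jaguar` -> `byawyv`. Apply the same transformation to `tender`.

Each letter's alphabet position (a=0..z=25) is mapped through 9·x+24 mod 26 — an affine cipher.
On tender: t(19)→9·19+24≡13=n; e(4)→9·4+24≡8=i; n(13)→9·13+24≡11=l; d(3)→9·3+24≡25=z; e(4)→9·4+24≡8=i; r(17)→9·17+24≡21=v (all mod 26).

nilziv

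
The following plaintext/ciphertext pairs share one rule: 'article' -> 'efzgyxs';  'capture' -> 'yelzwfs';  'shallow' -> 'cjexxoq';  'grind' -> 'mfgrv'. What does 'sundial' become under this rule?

cwrvgex

a(0)→e(4) and r(17)→f(5) fit y≡23x+4 (mod 26); the inverse of 23 mod 26 is 17. Treating letters as 0–25, the rule is x ↦ 23x + 4 (mod 26).
On sundial: s(18)→23·18+4≡2=c; u(20)→23·20+4≡22=w; n(13)→23·13+4≡17=r; d(3)→23·3+4≡21=v; i(8)→23·8+4≡6=g; a(0)→23·0+4≡4=e; l(11)→23·11+4≡23=x (all mod 26).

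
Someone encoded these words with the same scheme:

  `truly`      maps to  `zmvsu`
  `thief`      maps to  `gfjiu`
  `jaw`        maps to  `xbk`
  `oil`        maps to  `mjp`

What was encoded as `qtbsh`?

The output letters match the input read backwards, each shifted +1: truly reversed is ylurt. Two steps: reverse the string, then apply a Caesar shift of +1.
Decoding qtbsh: shift back: q−1=p, t−1=s, b−1=a, s−1=r, h−1=g → psarg; then reverse → grasp.

grasp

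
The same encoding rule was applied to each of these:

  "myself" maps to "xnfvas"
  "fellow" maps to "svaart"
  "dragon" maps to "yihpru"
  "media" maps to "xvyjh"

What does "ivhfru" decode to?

reason

m(12)→x(23) and y(24)→n(13) fit y≡23x+7 (mod 26); the inverse of 23 mod 26 is 17. Treating letters as 0–25, the rule is x ↦ 23x + 7 (mod 26).
Decoding ivhfru: i(8)→17·(8−7)≡17=r; v(21)→17·(21−7)≡4=e; h(7)→17·(7−7)≡0=a; f(5)→17·(5−7)≡18=s; r(17)→17·(17−7)≡14=o; u(20)→17·(20−7)≡13=n (all mod 26).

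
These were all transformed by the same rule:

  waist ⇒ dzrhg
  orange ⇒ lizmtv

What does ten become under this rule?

Each letter is replaced by its mirror in the alphabet: a↔z, b↔y, c↔x, and so on (the Atbash cipher).
Applying it to ten: t↔g, e↔v, n↔m.

gvm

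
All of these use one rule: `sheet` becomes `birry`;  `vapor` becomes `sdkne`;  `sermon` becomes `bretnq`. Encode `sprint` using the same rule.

bkefqy

s(18)→b(1) and h(7)→i(8) fit y≡23x+3 (mod 26); the inverse of 23 mod 26 is 17. Each letter's alphabet position (a=0..z=25) is mapped through 23·x+3 mod 26 — an affine cipher.
For sprint: s(18)→23·18+3≡1=b; p(15)→23·15+3≡10=k; r(17)→23·17+3≡4=e; i(8)→23·8+3≡5=f; n(13)→23·13+3≡16=q; t(19)→23·19+3≡24=y (all mod 26).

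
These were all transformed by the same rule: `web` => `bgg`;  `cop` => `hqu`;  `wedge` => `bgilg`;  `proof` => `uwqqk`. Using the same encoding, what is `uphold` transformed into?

The shift depends on letter class: consonant w→b is +5, but vowel e→g is +2. The rule splits by letter class: vowels +2, consonants +5.
For uphold: u(vowel)+2=w, p(cons)+5=u, h(cons)+5=m, o(vowel)+2=q, l(cons)+5=q, d(cons)+5=i.

wumqqi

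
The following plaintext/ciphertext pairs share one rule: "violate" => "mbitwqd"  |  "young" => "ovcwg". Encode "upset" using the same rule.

The output letters match the input read backwards, each shifted +8: violate reversed is etaloiv. The word is reversed, then every letter is shifted forward by 8.
On upset: reverse → tespu; then shift: t+8=b, e+8=m, s+8=a, p+8=x, u+8=c.

bmaxc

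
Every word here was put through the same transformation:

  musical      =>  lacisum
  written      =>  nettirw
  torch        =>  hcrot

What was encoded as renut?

tuner

It's just the letters in reverse order.
Reversing it on renut: then reverse → tuner.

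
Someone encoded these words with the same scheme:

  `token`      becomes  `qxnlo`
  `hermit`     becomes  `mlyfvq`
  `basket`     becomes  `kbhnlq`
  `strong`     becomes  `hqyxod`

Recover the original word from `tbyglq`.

carpet

t(19)→q(16) and o(14)→x(23) fit y≡9x+1 (mod 26); the inverse of 9 mod 26 is 3. This is an affine cipher: with a=0,…,z=25, each position x becomes (9x+1) mod 26.
Undoing it on tbyglq: t(19)→3·(19−1)≡2=c; b(1)→3·(1−1)≡0=a; y(24)→3·(24−1)≡17=r; g(6)→3·(6−1)≡15=p; l(11)→3·(11−1)≡4=e; q(16)→3·(16−1)≡19=t (all mod 26).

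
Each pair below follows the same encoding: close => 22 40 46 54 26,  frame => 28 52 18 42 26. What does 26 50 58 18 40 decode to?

c(#3)→22 and l(#12)→40: differences scale by 2, so n = 2·pos + 16. With a=1..z=26, the number is 2·pos + 16.
Reversing it on 26 50 58 18 40: 26→(26−16)÷2=5=e, 50→(50−16)÷2=17=q, 58→(58−16)÷2=21=u, 18→(18−16)÷2=1=a, 40→(40−16)÷2=12=l.

equal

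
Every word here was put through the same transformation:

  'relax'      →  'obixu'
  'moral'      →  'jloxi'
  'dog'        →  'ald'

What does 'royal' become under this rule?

Compare letters: r→o is +23, e→b is +23, l→i is +23 — a constant shift. It's a constant shift of +23 (ROT23).
On royal: r+23=o, o+23=l, y+23=v, a+23=x, l+23=i.

olvxi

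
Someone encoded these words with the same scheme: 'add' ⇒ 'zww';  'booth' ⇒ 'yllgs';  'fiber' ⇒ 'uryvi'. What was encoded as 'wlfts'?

dough

Each pair mirrors across the alphabet (a↔z, d↔w, d↔w): positions sum to 25. This is the alphabet-reversal cipher (Atbash): a becomes z, b becomes y, etc.
Decoding wlfts: w↔d, l↔o, f↔u, t↔g, s↔h.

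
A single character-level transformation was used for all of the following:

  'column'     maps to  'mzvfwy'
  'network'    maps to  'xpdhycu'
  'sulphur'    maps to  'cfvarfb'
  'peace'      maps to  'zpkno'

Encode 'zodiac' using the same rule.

jzntkn

Shifts by position in column: pos 0: c→m (+10), pos 1: o→z (+11), pos 2: l→v (+10), pos 3: u→f (+11) — repeating every 2. The shifts repeat in a cycle of length 2: positions 0,1,… shift by +10, +11, then the pattern repeats.
Applying it to zodiac: z+10=j, o+11=z, d+10=n, i+11=t, a+10=k, c+11=n.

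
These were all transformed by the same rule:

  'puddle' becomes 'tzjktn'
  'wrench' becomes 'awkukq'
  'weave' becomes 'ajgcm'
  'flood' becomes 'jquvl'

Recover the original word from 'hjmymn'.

In puddle: p→t is +4, u→z is +5, d→j is +6, d→k is +7 — the shift increases by 1 each position. The shift increases by 1 at each position, starting from +4: 4, 5, 6, ….
Decoding hjmymn: h−4=d, j−5=e, m−6=g, y−7=r, m−8=e, n−9=e.

degree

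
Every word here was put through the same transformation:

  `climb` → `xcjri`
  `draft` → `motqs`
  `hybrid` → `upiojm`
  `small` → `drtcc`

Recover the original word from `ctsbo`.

later

c(2)→x(23) and l(11)→c(2) fit y≡15x+19 (mod 26); the inverse of 15 mod 26 is 7. Each letter's alphabet position (a=0..z=25) is mapped through 15·x+19 mod 26 — an affine cipher.
Undoing it on ctsbo: c(2)→7·(2−19)≡11=l; t(19)→7·(19−19)≡0=a; s(18)→7·(18−19)≡19=t; b(1)→7·(1−19)≡4=e; o(14)→7·(14−19)≡17=r (all mod 26).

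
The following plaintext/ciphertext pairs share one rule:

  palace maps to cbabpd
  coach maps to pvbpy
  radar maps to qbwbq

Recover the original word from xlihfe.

submit

p(15)→c(2) and a(0)→b(1) fit y≡7x+1 (mod 26); the inverse of 7 mod 26 is 15. Treating letters as 0–25, the rule is x ↦ 7x + 1 (mod 26).
Undoing it on xlihfe: x(23)→15·(23−1)≡18=s; l(11)→15·(11−1)≡20=u; i(8)→15·(8−1)≡1=b; h(7)→15·(7−1)≡12=m; f(5)→15·(5−1)≡8=i; e(4)→15·(4−1)≡19=t (all mod 26).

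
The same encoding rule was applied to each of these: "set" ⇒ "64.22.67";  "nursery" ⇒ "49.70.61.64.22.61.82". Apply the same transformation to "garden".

28.10.61.19.22.49

s(#19)→64 and e(#5)→22: differences scale by 3, so n = 3·pos + 7. With a=1..z=26, the number is 3·pos + 7.
On garden: g=7→28, a=1→10, r=18→61, d=4→19, e=5→22, n=14→49.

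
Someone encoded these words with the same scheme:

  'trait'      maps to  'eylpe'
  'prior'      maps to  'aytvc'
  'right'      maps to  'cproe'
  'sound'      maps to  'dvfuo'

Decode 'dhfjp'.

sauce

Shifts by position in trait: pos 0: t→e (+11), pos 1: r→y (+7), pos 2: a→l (+11), pos 3: i→p (+7) — repeating every 2. A repeating key of period 2 is used — shifts +11, +7 over and over.
Reversing it on dhfjp: d−11=s, h−7=a, f−11=u, j−7=c, p−11=e.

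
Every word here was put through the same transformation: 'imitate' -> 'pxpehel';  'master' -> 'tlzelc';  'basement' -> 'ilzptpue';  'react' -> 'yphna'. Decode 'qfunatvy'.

A repeating key of period 2 is used — shifts +7, +11 over and over.
Undoing it on qfunatvy: q−7=j, f−11=u, u−7=n, n−11=c, a−7=t, t−11=i, v−7=o, y−11=n.

junction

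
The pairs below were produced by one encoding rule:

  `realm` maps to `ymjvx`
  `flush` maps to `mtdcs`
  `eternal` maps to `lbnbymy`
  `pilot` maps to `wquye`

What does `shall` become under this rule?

zpjvw

In realm: r→y is +7, e→m is +8, a→j is +9, l→v is +10 — the shift increases by 1 each position. Letter i (0-indexed) is shifted by i+7, so successive shifts are 7, 8, 9, ….
Applying it to shall: s+7=z, h+8=p, a+9=j, l+10=v, l+11=w.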